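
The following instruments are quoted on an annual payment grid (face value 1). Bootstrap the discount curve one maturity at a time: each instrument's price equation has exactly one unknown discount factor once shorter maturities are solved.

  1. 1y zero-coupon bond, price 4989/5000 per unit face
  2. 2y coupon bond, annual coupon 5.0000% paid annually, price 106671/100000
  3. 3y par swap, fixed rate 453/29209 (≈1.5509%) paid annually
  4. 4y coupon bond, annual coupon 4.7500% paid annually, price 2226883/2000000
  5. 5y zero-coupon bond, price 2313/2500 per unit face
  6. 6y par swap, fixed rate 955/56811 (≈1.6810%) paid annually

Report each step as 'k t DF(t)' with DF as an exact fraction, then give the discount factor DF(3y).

1 1 4989/5000
2 2 2421/2500
3 3 9547/10000
4 4 1861/2000
5 5 2313/2500
6 6 1809/2000
DF(3y) = 9547/10000 ≈ 0.954700

step 1 [1y] zero: DF = P = 4989/5000 ≈ 0.997800
step 2 [2y] bond c/1=1/20: DF=(106671/100000 − 1/20·(0.997800))/(1+1/20) = 2421/2500 ≈ 0.968400
step 3 [3y] swap r/1=453/29209: DF=(1 − 453/29209·(0.997800+0.968400))/(1+453/29209) = 9547/10000 ≈ 0.954700
step 4 [4y] bond c/1=19/400: DF=(2226883/2000000 − 19/400·(0.997800+0.968400+0.954700))/(1+19/400) = 1861/2000 ≈ 0.930500
step 5 [5y] zero: DF = P = 2313/2500 ≈ 0.925200
step 6 [6y] swap r/1=955/56811: DF=(1 − 955/56811·(0.997800+0.968400+0.954700+0.930500+0.925200))/(1+955/56811) = 1809/2000 ≈ 0.904500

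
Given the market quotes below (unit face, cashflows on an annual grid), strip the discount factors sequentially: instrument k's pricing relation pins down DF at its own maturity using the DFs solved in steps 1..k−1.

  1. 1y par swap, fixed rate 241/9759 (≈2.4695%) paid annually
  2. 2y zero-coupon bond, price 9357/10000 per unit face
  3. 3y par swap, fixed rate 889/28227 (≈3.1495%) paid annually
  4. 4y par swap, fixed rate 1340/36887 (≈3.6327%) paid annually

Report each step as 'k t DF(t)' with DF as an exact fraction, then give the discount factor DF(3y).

1 1 9759/10000
2 2 9357/10000
3 3 9111/10000
4 4 433/500
DF(3y) = 9111/10000 ≈ 0.911100

step 1 [1y] swap r/1=241/9759: DF=(1 − 241/9759·(0))/(1+241/9759) = 9759/10000 ≈ 0.975900
step 2 [2y] zero: DF = P = 9357/10000 ≈ 0.935700
step 3 [3y] swap r/1=889/28227: DF=(1 − 889/28227·(0.975900+0.935700))/(1+889/28227) = 9111/10000 ≈ 0.911100
step 4 [4y] swap r/1=1340/36887: DF=(1 − 1340/36887·(0.975900+0.935700+0.911100))/(1+1340/36887) = 433/500 ≈ 0.866000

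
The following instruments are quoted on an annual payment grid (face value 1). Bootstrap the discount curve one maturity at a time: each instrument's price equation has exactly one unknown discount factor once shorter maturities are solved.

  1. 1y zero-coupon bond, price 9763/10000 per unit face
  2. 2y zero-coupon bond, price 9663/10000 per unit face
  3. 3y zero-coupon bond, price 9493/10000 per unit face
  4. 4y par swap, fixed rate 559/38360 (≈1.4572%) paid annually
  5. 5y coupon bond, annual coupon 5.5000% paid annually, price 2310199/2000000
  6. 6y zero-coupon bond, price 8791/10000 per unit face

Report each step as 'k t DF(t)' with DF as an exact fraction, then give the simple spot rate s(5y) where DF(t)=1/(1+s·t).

step 1 [1y] zero: DF = P = 9763/10000 ≈ 0.976300
step 2 [2y] zero: DF = P = 9663/10000 ≈ 0.966300
step 3 [3y] zero: DF = P = 9493/10000 ≈ 0.949300
step 4 [4y] swap r/1=559/38360: DF=(1 − 559/38360·(0.976300+0.966300+0.949300))/(1+559/38360) = 9441/10000 ≈ 0.944100
step 5 [5y] bond c/1=11/200: DF=(2310199/2000000 − 11/200·(0.976300+0.966300+0.949300+0.944100))/(1+11/200) = 8949/10000 ≈ 0.894900
step 6 [6y] zero: DF = P = 8791/10000 ≈ 0.879100

1 1 9763/10000
2 2 9663/10000
3 3 9493/10000
4 4 9441/10000
5 5 8949/10000
6 6 8791/10000
s(5y) = (1/(8949/10000) − 1)/(5) = 1051/44745 ≈ 2.3489%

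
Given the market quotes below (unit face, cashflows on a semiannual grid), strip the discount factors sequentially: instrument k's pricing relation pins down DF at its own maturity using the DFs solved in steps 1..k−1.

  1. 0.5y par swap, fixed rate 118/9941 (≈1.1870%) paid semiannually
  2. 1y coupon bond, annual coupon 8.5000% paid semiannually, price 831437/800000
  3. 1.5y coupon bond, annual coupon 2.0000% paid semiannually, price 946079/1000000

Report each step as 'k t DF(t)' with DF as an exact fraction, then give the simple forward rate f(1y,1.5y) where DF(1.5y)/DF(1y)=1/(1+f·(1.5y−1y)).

1 1/2 9941/10000
2 1 2391/2500
3 3/2 4587/5000
f(1y,1.5y) = ((2391/2500)/(4587/5000) − 1)/(1/2) = 130/1529 ≈ 8.5023%

step 1 [0.5y] swap r/2=59/9941: DF=(1 − 59/9941·(0))/(1+59/9941) = 9941/10000 ≈ 0.994100
step 2 [1y] bond c/2=17/400: DF=(831437/800000 − 17/400·(0.994100))/(1+17/400) = 2391/2500 ≈ 0.956400
step 3 [1.5y] bond c/2=1/100: DF=(946079/1000000 − 1/100·(0.994100+0.956400))/(1+1/100) = 4587/5000 ≈ 0.917400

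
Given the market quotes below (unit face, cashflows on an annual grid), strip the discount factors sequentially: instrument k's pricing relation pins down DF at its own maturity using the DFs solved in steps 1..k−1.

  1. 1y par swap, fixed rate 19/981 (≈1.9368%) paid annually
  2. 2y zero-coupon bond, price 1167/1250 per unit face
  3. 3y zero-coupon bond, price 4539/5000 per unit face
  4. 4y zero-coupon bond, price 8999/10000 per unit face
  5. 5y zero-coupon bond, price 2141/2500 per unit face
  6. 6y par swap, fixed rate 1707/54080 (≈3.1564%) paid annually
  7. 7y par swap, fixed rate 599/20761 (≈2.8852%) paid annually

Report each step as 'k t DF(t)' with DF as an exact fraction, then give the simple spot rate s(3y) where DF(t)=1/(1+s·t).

step 1 [1y] swap r/1=19/981: DF=(1 − 19/981·(0))/(1+19/981) = 981/1000 ≈ 0.981000
step 2 [2y] zero: DF = P = 1167/1250 ≈ 0.933600
step 3 [3y] zero: DF = P = 4539/5000 ≈ 0.907800
step 4 [4y] zero: DF = P = 8999/10000 ≈ 0.899900
step 5 [5y] zero: DF = P = 2141/2500 ≈ 0.856400
step 6 [6y] swap r/1=1707/54080: DF=(1 − 1707/54080·(0.981000+0.933600+0.907800+0.899900+0.856400))/(1+1707/54080) = 8293/10000 ≈ 0.829300
step 7 [7y] swap r/1=599/20761: DF=(1 − 599/20761·(0.981000+0.933600+0.907800+0.899900+0.856400+0.829300))/(1+599/20761) = 8203/10000 ≈ 0.820300

1 1 981/1000
2 2 1167/1250
3 3 4539/5000
4 4 8999/10000
5 5 2141/2500
6 6 8293/10000
7 7 8203/10000
s(3y) = (1/(4539/5000) − 1)/(3) = 461/13617 ≈ 3.3855%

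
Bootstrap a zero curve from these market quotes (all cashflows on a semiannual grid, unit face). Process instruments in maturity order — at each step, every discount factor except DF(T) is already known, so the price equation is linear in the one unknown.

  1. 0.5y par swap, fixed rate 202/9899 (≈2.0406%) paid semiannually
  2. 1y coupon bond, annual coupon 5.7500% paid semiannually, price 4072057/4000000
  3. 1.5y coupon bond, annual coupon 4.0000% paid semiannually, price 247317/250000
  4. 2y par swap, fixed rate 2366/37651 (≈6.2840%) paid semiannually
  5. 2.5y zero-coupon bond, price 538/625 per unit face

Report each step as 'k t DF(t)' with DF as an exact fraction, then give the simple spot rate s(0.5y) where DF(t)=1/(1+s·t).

1 1/2 9899/10000
2 1 9619/10000
3 3/2 2329/2500
4 2 8817/10000
5 5/2 538/625
s(0.5y) = (1/(9899/10000) − 1)/(1/2) = 202/9899 ≈ 2.0406%

step 1 [0.5y] swap r/2=101/9899: DF=(1 − 101/9899·(0))/(1+101/9899) = 9899/10000 ≈ 0.989900
step 2 [1y] bond c/2=23/800: DF=(4072057/4000000 − 23/800·(0.989900))/(1+23/800) = 9619/10000 ≈ 0.961900
step 3 [1.5y] bond c/2=1/50: DF=(247317/250000 − 1/50·(0.989900+0.961900))/(1+1/50) = 2329/2500 ≈ 0.931600
step 4 [2y] swap r/2=1183/37651: DF=(1 − 1183/37651·(0.989900+0.961900+0.931600))/(1+1183/37651) = 8817/10000 ≈ 0.881700
step 5 [2.5y] zero: DF = P = 538/625 ≈ 0.860800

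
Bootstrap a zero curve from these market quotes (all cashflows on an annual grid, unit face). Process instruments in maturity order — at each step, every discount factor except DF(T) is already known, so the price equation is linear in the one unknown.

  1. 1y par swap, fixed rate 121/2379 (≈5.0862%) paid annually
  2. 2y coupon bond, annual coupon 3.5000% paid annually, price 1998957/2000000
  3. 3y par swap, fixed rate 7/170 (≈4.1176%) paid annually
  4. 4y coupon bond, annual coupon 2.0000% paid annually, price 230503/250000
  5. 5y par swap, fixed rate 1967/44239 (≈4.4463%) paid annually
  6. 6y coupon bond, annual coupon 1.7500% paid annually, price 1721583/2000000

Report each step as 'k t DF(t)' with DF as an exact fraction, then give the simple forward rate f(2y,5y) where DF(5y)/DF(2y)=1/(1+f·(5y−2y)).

1 1 2379/2500
2 2 1867/2000
3 3 8859/10000
4 4 531/625
5 5 8033/10000
6 6 7699/10000
f(2y,5y) = ((1867/2000)/(8033/10000) − 1)/(3) = 434/8033 ≈ 5.4027%

step 1 [1y] swap r/1=121/2379: DF=(1 − 121/2379·(0))/(1+121/2379) = 2379/2500 ≈ 0.951600
step 2 [2y] bond c/1=7/200: DF=(1998957/2000000 − 7/200·(0.951600))/(1+7/200) = 1867/2000 ≈ 0.933500
step 3 [3y] swap r/1=7/170: DF=(1 − 7/170·(0.951600+0.933500))/(1+7/170) = 8859/10000 ≈ 0.885900
step 4 [4y] bond c/1=1/50: DF=(230503/250000 − 1/50·(0.951600+0.933500+0.885900))/(1+1/50) = 531/625 ≈ 0.849600
step 5 [5y] swap r/1=1967/44239: DF=(1 − 1967/44239·(0.951600+0.933500+0.885900+0.849600))/(1+1967/44239) = 8033/10000 ≈ 0.803300
step 6 [6y] bond c/1=7/400: DF=(1721583/2000000 − 7/400·(0.951600+0.933500+0.885900+0.849600+0.803300))/(1+7/400) = 7699/10000 ≈ 0.769900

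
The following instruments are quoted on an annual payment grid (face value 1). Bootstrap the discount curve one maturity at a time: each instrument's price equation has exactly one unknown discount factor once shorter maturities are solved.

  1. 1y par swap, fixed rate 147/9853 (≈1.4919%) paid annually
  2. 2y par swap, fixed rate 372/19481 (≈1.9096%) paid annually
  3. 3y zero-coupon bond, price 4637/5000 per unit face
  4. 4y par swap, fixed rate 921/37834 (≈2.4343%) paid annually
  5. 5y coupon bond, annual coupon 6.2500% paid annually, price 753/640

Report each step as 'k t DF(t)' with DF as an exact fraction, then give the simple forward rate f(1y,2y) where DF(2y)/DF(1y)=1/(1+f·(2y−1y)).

1 1 9853/10000
2 2 2407/2500
3 3 4637/5000
4 4 9079/10000
5 5 553/625
f(1y,2y) = ((9853/10000)/(2407/2500) − 1)/(1) = 225/9628 ≈ 2.3369%

step 1 [1y] swap r/1=147/9853: DF=(1 − 147/9853·(0))/(1+147/9853) = 9853/10000 ≈ 0.985300
step 2 [2y] swap r/1=372/19481: DF=(1 − 372/19481·(0.985300))/(1+372/19481) = 2407/2500 ≈ 0.962800
step 3 [3y] zero: DF = P = 4637/5000 ≈ 0.927400
step 4 [4y] swap r/1=921/37834: DF=(1 − 921/37834·(0.985300+0.962800+0.927400))/(1+921/37834) = 9079/10000 ≈ 0.907900
step 5 [5y] bond c/1=1/16: DF=(753/640 − 1/16·(0.985300+0.962800+0.927400+0.907900))/(1+1/16) = 553/625 ≈ 0.884800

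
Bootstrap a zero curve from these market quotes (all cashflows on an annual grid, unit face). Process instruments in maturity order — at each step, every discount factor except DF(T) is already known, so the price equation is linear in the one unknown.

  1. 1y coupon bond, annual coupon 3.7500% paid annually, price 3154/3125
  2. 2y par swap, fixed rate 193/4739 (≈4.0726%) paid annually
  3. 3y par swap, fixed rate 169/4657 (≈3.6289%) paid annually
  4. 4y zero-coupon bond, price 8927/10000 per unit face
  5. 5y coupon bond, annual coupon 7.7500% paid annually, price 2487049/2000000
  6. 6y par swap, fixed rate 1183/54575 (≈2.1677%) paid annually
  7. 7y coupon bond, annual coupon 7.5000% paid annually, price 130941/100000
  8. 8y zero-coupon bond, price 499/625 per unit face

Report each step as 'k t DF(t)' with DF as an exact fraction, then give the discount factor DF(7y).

1 1 608/625
2 2 2307/2500
3 3 4493/5000
4 4 8927/10000
5 5 8889/10000
6 6 8817/10000
7 7 8373/10000
8 8 499/625
DF(7y) = 8373/10000 ≈ 0.837300

step 1 [1y] bond c/1=3/80: DF=(3154/3125 − 3/80·(0))/(1+3/80) = 608/625 ≈ 0.972800
step 2 [2y] swap r/1=193/4739: DF=(1 − 193/4739·(0.972800))/(1+193/4739) = 2307/2500 ≈ 0.922800
step 3 [3y] swap r/1=169/4657: DF=(1 − 169/4657·(0.972800+0.922800))/(1+169/4657) = 4493/5000 ≈ 0.898600
step 4 [4y] zero: DF = P = 8927/10000 ≈ 0.892700
step 5 [5y] bond c/1=31/400: DF=(2487049/2000000 − 31/400·(0.972800+0.922800+0.898600+0.892700))/(1+31/400) = 8889/10000 ≈ 0.888900
step 6 [6y] swap r/1=1183/54575: DF=(1 − 1183/54575·(0.972800+0.922800+0.898600+0.892700+0.888900))/(1+1183/54575) = 8817/10000 ≈ 0.881700
step 7 [7y] bond c/1=3/40: DF=(130941/100000 − 3/40·(0.972800+0.922800+0.898600+0.892700+0.888900+0.881700))/(1+3/40) = 8373/10000 ≈ 0.837300
step 8 [8y] zero: DF = P = 499/625 ≈ 0.798400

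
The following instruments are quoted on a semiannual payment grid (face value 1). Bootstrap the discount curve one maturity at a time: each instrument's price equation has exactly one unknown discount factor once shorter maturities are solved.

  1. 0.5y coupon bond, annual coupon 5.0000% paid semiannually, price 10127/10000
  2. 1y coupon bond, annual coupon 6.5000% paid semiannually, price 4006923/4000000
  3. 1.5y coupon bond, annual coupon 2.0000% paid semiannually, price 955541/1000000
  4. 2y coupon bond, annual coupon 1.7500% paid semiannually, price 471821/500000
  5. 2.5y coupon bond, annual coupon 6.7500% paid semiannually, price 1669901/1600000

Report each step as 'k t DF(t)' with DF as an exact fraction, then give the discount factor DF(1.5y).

step 1 [0.5y] bond c/2=1/40: DF=(10127/10000 − 1/40·(0))/(1+1/40) = 247/250 ≈ 0.988000
step 2 [1y] bond c/2=13/400: DF=(4006923/4000000 − 13/400·(0.988000))/(1+13/400) = 9391/10000 ≈ 0.939100
step 3 [1.5y] bond c/2=1/100: DF=(955541/1000000 − 1/100·(0.988000+0.939100))/(1+1/100) = 927/1000 ≈ 0.927000
step 4 [2y] bond c/2=7/800: DF=(471821/500000 − 7/800·(0.988000+0.939100+0.927000))/(1+7/800) = 9107/10000 ≈ 0.910700
step 5 [2.5y] bond c/2=27/800: DF=(1669901/1600000 − 27/800·(0.988000+0.939100+0.927000+0.910700))/(1+27/800) = 8867/10000 ≈ 0.886700

1 1/2 247/250
2 1 9391/10000
3 3/2 927/1000
4 2 9107/10000
5 5/2 8867/10000
DF(1.5y) = 927/1000 ≈ 0.927000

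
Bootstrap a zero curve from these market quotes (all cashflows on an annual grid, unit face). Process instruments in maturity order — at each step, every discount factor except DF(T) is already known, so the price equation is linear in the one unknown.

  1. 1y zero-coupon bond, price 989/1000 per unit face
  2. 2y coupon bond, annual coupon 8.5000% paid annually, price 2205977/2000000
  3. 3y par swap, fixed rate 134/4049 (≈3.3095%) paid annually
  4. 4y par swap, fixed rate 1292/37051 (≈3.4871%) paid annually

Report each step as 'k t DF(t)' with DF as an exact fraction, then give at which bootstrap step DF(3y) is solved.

1 1 989/1000
2 2 9391/10000
3 3 4531/5000
4 4 2177/2500
DF(3y) is solved at step 3

step 1 [1y] zero: DF = P = 989/1000 ≈ 0.989000
step 2 [2y] bond c/1=17/200: DF=(2205977/2000000 − 17/200·(0.989000))/(1+17/200) = 9391/10000 ≈ 0.939100
step 3 [3y] swap r/1=134/4049: DF=(1 − 134/4049·(0.989000+0.939100))/(1+134/4049) = 4531/5000 ≈ 0.906200
step 4 [4y] swap r/1=1292/37051: DF=(1 − 1292/37051·(0.989000+0.939100+0.906200))/(1+1292/37051) = 2177/2500 ≈ 0.870800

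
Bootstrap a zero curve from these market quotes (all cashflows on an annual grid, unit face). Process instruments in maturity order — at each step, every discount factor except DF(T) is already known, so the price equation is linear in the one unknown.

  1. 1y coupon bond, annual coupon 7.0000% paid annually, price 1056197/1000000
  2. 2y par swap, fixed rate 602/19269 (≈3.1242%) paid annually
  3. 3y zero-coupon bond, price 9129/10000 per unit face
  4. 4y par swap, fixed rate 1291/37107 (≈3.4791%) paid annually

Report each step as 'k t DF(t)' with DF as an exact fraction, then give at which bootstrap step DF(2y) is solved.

1 1 9871/10000
2 2 4699/5000
3 3 9129/10000
4 4 8709/10000
DF(2y) is solved at step 2

step 1 [1y] bond c/1=7/100: DF=(1056197/1000000 − 7/100·(0))/(1+7/100) = 9871/10000 ≈ 0.987100
step 2 [2y] swap r/1=602/19269: DF=(1 − 602/19269·(0.987100))/(1+602/19269) = 4699/5000 ≈ 0.939800
step 3 [3y] zero: DF = P = 9129/10000 ≈ 0.912900
step 4 [4y] swap r/1=1291/37107: DF=(1 − 1291/37107·(0.987100+0.939800+0.912900))/(1+1291/37107) = 8709/10000 ≈ 0.870900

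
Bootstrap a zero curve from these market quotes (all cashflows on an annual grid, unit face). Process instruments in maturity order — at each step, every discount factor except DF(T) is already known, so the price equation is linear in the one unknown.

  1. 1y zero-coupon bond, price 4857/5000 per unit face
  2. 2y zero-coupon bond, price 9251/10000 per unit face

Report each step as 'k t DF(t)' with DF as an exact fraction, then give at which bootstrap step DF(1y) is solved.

1 1 4857/5000
2 2 9251/10000
DF(1y) is solved at step 1

step 1 [1y] zero: DF = P = 4857/5000 ≈ 0.971400
step 2 [2y] zero: DF = P = 9251/10000 ≈ 0.925100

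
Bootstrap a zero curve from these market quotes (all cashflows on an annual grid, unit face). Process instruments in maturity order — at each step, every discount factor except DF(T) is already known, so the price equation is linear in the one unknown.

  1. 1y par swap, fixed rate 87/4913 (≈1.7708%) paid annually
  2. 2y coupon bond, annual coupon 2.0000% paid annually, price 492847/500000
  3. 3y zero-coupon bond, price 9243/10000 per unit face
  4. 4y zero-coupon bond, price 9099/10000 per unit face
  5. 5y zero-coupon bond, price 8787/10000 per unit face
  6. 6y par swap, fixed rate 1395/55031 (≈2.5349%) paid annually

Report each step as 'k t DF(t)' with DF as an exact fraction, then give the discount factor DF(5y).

step 1 [1y] swap r/1=87/4913: DF=(1 − 87/4913·(0))/(1+87/4913) = 4913/5000 ≈ 0.982600
step 2 [2y] bond c/1=1/50: DF=(492847/500000 − 1/50·(0.982600))/(1+1/50) = 9471/10000 ≈ 0.947100
step 3 [3y] zero: DF = P = 9243/10000 ≈ 0.924300
step 4 [4y] zero: DF = P = 9099/10000 ≈ 0.909900
step 5 [5y] zero: DF = P = 8787/10000 ≈ 0.878700
step 6 [6y] swap r/1=1395/55031: DF=(1 − 1395/55031·(0.982600+0.947100+0.924300+0.909900+0.878700))/(1+1395/55031) = 1721/2000 ≈ 0.860500

1 1 4913/5000
2 2 9471/10000
3 3 9243/10000
4 4 9099/10000
5 5 8787/10000
6 6 1721/2000
DF(5y) = 8787/10000 ≈ 0.878700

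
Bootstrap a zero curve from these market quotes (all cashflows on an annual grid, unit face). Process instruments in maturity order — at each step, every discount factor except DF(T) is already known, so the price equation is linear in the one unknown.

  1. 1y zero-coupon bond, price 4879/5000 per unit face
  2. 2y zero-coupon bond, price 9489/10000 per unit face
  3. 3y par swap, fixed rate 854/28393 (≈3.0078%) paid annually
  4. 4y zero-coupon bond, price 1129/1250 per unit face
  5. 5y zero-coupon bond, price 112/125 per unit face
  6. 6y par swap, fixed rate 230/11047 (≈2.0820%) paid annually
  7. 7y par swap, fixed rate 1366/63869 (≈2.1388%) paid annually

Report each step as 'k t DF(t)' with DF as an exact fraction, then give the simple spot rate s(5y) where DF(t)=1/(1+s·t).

step 1 [1y] zero: DF = P = 4879/5000 ≈ 0.975800
step 2 [2y] zero: DF = P = 9489/10000 ≈ 0.948900
step 3 [3y] swap r/1=854/28393: DF=(1 − 854/28393·(0.975800+0.948900))/(1+854/28393) = 4573/5000 ≈ 0.914600
step 4 [4y] zero: DF = P = 1129/1250 ≈ 0.903200
step 5 [5y] zero: DF = P = 112/125 ≈ 0.896000
step 6 [6y] swap r/1=230/11047: DF=(1 − 230/11047·(0.975800+0.948900+0.914600+0.903200+0.896000))/(1+230/11047) = 177/200 ≈ 0.885000
step 7 [7y] swap r/1=1366/63869: DF=(1 − 1366/63869·(0.975800+0.948900+0.914600+0.903200+0.896000+0.885000))/(1+1366/63869) = 4317/5000 ≈ 0.863400

1 1 4879/5000
2 2 9489/10000
3 3 4573/5000
4 4 1129/1250
5 5 112/125
6 6 177/200
7 7 4317/5000
s(5y) = (1/(112/125) − 1)/(5) = 13/560 ≈ 2.3214%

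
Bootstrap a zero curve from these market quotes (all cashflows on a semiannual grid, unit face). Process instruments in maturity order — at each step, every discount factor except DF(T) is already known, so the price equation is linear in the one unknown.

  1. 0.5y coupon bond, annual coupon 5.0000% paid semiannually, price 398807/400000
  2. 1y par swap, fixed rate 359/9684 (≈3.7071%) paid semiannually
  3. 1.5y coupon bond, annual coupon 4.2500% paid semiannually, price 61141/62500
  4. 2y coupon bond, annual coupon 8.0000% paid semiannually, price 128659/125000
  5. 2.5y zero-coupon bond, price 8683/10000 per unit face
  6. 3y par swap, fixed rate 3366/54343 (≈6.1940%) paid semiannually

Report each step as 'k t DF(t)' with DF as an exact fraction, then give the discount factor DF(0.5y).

1 1/2 9727/10000
2 1 9641/10000
3 3/2 1147/1250
4 2 8799/10000
5 5/2 8683/10000
6 3 8317/10000
DF(0.5y) = 9727/10000 ≈ 0.972700

step 1 [0.5y] bond c/2=1/40: DF=(398807/400000 − 1/40·(0))/(1+1/40) = 9727/10000 ≈ 0.972700
step 2 [1y] swap r/2=359/19368: DF=(1 − 359/19368·(0.972700))/(1+359/19368) = 9641/10000 ≈ 0.964100
step 3 [1.5y] bond c/2=17/800: DF=(61141/62500 − 17/800·(0.972700+0.964100))/(1+17/800) = 1147/1250 ≈ 0.917600
step 4 [2y] bond c/2=1/25: DF=(128659/125000 − 1/25·(0.972700+0.964100+0.917600))/(1+1/25) = 8799/10000 ≈ 0.879900
step 5 [2.5y] zero: DF = P = 8683/10000 ≈ 0.868300
step 6 [3y] swap r/2=1683/54343: DF=(1 − 1683/54343·(0.972700+0.964100+0.917600+0.879900+0.868300))/(1+1683/54343) = 8317/10000 ≈ 0.831700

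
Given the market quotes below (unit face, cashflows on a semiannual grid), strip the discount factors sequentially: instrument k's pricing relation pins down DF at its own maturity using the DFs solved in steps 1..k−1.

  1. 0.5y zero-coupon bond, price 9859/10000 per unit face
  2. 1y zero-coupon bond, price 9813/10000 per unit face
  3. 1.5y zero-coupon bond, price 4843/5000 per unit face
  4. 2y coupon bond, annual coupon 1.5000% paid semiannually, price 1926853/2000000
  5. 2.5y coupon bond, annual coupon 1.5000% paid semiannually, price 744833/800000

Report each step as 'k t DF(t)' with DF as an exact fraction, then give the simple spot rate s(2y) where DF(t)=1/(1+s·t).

1 1/2 9859/10000
2 1 9813/10000
3 3/2 4843/5000
4 2 584/625
5 5/2 8953/10000
s(2y) = (1/(584/625) − 1)/(2) = 41/1168 ≈ 3.5103%

step 1 [0.5y] zero: DF = P = 9859/10000 ≈ 0.985900
step 2 [1y] zero: DF = P = 9813/10000 ≈ 0.981300
step 3 [1.5y] zero: DF = P = 4843/5000 ≈ 0.968600
step 4 [2y] bond c/2=3/400: DF=(1926853/2000000 − 3/400·(0.985900+0.981300+0.968600))/(1+3/400) = 584/625 ≈ 0.934400
step 5 [2.5y] bond c/2=3/400: DF=(744833/800000 − 3/400·(0.985900+0.981300+0.968600+0.934400))/(1+3/400) = 8953/10000 ≈ 0.895300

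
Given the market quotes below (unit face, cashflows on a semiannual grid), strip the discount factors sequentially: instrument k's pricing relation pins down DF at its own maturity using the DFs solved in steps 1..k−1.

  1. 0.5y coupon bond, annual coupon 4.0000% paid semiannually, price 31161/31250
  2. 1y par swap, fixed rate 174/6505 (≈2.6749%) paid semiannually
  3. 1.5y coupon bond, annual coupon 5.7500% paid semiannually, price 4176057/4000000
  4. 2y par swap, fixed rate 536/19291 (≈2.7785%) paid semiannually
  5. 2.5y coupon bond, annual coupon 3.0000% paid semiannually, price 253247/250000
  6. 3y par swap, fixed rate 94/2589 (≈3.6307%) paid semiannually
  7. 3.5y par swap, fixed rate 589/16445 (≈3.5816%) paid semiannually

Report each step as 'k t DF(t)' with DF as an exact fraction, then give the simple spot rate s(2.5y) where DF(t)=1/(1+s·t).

step 1 [0.5y] bond c/2=1/50: DF=(31161/31250 − 1/50·(0))/(1+1/50) = 611/625 ≈ 0.977600
step 2 [1y] swap r/2=87/6505: DF=(1 − 87/6505·(0.977600))/(1+87/6505) = 9739/10000 ≈ 0.973900
step 3 [1.5y] bond c/2=23/800: DF=(4176057/4000000 − 23/800·(0.977600+0.973900))/(1+23/800) = 9603/10000 ≈ 0.960300
step 4 [2y] swap r/2=268/19291: DF=(1 − 268/19291·(0.977600+0.973900+0.960300))/(1+268/19291) = 1183/1250 ≈ 0.946400
step 5 [2.5y] bond c/2=3/200: DF=(253247/250000 − 3/200·(0.977600+0.973900+0.960300+0.946400))/(1+3/200) = 941/1000 ≈ 0.941000
step 6 [3y] swap r/2=47/2589: DF=(1 − 47/2589·(0.977600+0.973900+0.960300+0.946400+0.941000))/(1+47/2589) = 4483/5000 ≈ 0.896600
step 7 [3.5y] swap r/2=589/32890: DF=(1 − 589/32890·(0.977600+0.973900+0.960300+0.946400+0.941000+0.896600))/(1+589/32890) = 4411/5000 ≈ 0.882200

1 1/2 611/625
2 1 9739/10000
3 3/2 9603/10000
4 2 1183/1250
5 5/2 941/1000
6 3 4483/5000
7 7/2 4411/5000
s(2.5y) = (1/(941/1000) − 1)/(5/2) = 118/4705 ≈ 2.5080%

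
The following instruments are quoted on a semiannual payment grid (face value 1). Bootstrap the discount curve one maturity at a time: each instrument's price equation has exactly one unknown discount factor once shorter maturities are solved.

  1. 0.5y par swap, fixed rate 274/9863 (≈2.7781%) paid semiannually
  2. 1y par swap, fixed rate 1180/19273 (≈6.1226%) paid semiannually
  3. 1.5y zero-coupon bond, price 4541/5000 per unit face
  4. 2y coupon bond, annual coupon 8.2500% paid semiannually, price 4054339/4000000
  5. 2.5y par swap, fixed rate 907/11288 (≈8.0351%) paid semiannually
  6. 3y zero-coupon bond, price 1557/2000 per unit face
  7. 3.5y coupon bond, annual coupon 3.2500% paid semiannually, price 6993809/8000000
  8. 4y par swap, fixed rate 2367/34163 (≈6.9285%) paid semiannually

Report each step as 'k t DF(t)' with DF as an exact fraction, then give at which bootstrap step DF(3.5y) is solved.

1 1/2 9863/10000
2 1 941/1000
3 3/2 4541/5000
4 2 8611/10000
5 5/2 4093/5000
6 3 1557/2000
7 7/2 1939/2500
8 4 7633/10000
DF(3.5y) is solved at step 7

step 1 [0.5y] swap r/2=137/9863: DF=(1 − 137/9863·(0))/(1+137/9863) = 9863/10000 ≈ 0.986300
step 2 [1y] swap r/2=590/19273: DF=(1 − 590/19273·(0.986300))/(1+590/19273) = 941/1000 ≈ 0.941000
step 3 [1.5y] zero: DF = P = 4541/5000 ≈ 0.908200
step 4 [2y] bond c/2=33/800: DF=(4054339/4000000 − 33/800·(0.986300+0.941000+0.908200))/(1+33/800) = 8611/10000 ≈ 0.861100
step 5 [2.5y] swap r/2=907/22576: DF=(1 − 907/22576·(0.986300+0.941000+0.908200+0.861100))/(1+907/22576) = 4093/5000 ≈ 0.818600
step 6 [3y] zero: DF = P = 1557/2000 ≈ 0.778500
step 7 [3.5y] bond c/2=13/800: DF=(6993809/8000000 − 13/800·(0.986300+0.941000+0.908200+0.861100+0.818600+0.778500))/(1+13/800) = 1939/2500 ≈ 0.775600
step 8 [4y] swap r/2=2367/68326: DF=(1 − 2367/68326·(0.986300+0.941000+0.908200+0.861100+0.818600+0.778500+0.775600))/(1+2367/68326) = 7633/10000 ≈ 0.763300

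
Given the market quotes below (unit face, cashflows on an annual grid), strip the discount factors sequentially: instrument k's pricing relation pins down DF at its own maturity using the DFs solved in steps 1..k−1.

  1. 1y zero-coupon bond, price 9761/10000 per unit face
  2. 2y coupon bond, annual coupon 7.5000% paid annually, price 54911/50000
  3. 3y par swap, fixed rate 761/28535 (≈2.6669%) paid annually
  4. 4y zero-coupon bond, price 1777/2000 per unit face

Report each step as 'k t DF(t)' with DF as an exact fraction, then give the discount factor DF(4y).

step 1 [1y] zero: DF = P = 9761/10000 ≈ 0.976100
step 2 [2y] bond c/1=3/40: DF=(54911/50000 − 3/40·(0.976100))/(1+3/40) = 1907/2000 ≈ 0.953500
step 3 [3y] swap r/1=761/28535: DF=(1 − 761/28535·(0.976100+0.953500))/(1+761/28535) = 9239/10000 ≈ 0.923900
step 4 [4y] zero: DF = P = 1777/2000 ≈ 0.888500

1 1 9761/10000
2 2 1907/2000
3 3 9239/10000
4 4 1777/2000
DF(4y) = 1777/2000 ≈ 0.888500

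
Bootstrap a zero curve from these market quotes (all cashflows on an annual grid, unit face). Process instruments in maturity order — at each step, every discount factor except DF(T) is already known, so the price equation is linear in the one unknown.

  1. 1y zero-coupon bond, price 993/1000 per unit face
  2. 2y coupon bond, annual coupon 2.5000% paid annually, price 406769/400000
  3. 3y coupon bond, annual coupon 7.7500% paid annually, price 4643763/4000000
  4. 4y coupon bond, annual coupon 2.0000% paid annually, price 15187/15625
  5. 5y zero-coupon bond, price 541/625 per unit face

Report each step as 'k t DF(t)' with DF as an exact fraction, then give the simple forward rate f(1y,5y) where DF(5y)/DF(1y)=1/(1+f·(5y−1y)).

1 1 993/1000
2 2 9679/10000
3 3 2341/2500
4 4 8961/10000
5 5 541/625
f(1y,5y) = ((993/1000)/(541/625) − 1)/(4) = 637/17312 ≈ 3.6795%

step 1 [1y] zero: DF = P = 993/1000 ≈ 0.993000
step 2 [2y] bond c/1=1/40: DF=(406769/400000 − 1/40·(0.993000))/(1+1/40) = 9679/10000 ≈ 0.967900
step 3 [3y] bond c/1=31/400: DF=(4643763/4000000 − 31/400·(0.993000+0.967900))/(1+31/400) = 2341/2500 ≈ 0.936400
step 4 [4y] bond c/1=1/50: DF=(15187/15625 − 1/50·(0.993000+0.967900+0.936400))/(1+1/50) = 8961/10000 ≈ 0.896100
step 5 [5y] zero: DF = P = 541/625 ≈ 0.865600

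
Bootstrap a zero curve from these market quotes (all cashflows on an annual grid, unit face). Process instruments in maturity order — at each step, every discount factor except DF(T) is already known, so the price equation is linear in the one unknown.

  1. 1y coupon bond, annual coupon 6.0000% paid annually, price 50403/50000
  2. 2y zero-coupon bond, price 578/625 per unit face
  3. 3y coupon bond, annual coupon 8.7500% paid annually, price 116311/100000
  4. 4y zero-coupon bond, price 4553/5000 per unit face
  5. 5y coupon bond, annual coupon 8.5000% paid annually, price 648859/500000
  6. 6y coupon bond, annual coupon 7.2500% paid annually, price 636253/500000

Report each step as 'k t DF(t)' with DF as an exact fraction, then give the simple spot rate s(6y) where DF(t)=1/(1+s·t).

1 1 951/1000
2 2 578/625
3 3 4593/5000
4 4 4553/5000
5 5 4529/5000
6 6 2187/2500
s(6y) = (1/(2187/2500) − 1)/(6) = 313/13122 ≈ 2.3853%

step 1 [1y] bond c/1=3/50: DF=(50403/50000 − 3/50·(0))/(1+3/50) = 951/1000 ≈ 0.951000
step 2 [2y] zero: DF = P = 578/625 ≈ 0.924800
step 3 [3y] bond c/1=7/80: DF=(116311/100000 − 7/80·(0.951000+0.924800))/(1+7/80) = 4593/5000 ≈ 0.918600
step 4 [4y] zero: DF = P = 4553/5000 ≈ 0.910600
step 5 [5y] bond c/1=17/200: DF=(648859/500000 − 17/200·(0.951000+0.924800+0.918600+0.910600))/(1+17/200) = 4529/5000 ≈ 0.905800
step 6 [6y] bond c/1=29/400: DF=(636253/500000 − 29/400·(0.951000+0.924800+0.918600+0.910600+0.905800))/(1+29/400) = 2187/2500 ≈ 0.874800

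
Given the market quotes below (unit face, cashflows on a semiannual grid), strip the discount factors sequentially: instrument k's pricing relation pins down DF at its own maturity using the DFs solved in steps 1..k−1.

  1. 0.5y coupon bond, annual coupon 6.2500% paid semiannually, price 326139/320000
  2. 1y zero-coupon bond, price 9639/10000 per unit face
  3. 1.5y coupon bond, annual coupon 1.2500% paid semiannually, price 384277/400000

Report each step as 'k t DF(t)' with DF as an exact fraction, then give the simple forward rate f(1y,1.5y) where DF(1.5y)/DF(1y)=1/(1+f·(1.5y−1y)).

step 1 [0.5y] bond c/2=1/32: DF=(326139/320000 − 1/32·(0))/(1+1/32) = 9883/10000 ≈ 0.988300
step 2 [1y] zero: DF = P = 9639/10000 ≈ 0.963900
step 3 [1.5y] bond c/2=1/160: DF=(384277/400000 − 1/160·(0.988300+0.963900))/(1+1/160) = 4713/5000 ≈ 0.942600

1 1/2 9883/10000
2 1 9639/10000
3 3/2 4713/5000
f(1y,1.5y) = ((9639/10000)/(4713/5000) − 1)/(1/2) = 71/1571 ≈ 4.5194%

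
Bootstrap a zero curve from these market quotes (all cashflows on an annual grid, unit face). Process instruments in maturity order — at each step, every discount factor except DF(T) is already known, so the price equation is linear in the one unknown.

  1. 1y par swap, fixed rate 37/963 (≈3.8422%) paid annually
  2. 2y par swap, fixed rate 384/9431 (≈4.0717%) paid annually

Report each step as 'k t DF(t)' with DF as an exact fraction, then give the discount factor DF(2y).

1 1 963/1000
2 2 577/625
DF(2y) = 577/625 ≈ 0.923200

step 1 [1y] swap r/1=37/963: DF=(1 − 37/963·(0))/(1+37/963) = 963/1000 ≈ 0.963000
step 2 [2y] swap r/1=384/9431: DF=(1 − 384/9431·(0.963000))/(1+384/9431) = 577/625 ≈ 0.923200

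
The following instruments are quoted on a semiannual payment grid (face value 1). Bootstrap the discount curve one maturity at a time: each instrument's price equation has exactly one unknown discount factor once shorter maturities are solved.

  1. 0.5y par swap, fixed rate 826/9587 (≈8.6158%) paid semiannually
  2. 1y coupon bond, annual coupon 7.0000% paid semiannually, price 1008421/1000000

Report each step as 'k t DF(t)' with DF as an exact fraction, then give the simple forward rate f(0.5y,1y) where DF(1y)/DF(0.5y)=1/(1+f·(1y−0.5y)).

1 1/2 9587/10000
2 1 9419/10000
f(0.5y,1y) = ((9587/10000)/(9419/10000) − 1)/(1/2) = 336/9419 ≈ 3.5673%

step 1 [0.5y] swap r/2=413/9587: DF=(1 − 413/9587·(0))/(1+413/9587) = 9587/10000 ≈ 0.958700
step 2 [1y] bond c/2=7/200: DF=(1008421/1000000 − 7/200·(0.958700))/(1+7/200) = 9419/10000 ≈ 0.941900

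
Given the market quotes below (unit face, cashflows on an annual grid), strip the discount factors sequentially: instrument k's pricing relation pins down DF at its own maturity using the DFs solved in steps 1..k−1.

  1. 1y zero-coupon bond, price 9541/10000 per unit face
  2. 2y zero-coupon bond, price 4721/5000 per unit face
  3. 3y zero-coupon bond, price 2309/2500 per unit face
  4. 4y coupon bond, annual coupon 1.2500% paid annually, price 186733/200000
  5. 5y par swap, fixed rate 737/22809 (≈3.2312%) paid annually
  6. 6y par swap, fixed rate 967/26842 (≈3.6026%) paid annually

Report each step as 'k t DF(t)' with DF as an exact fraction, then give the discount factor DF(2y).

step 1 [1y] zero: DF = P = 9541/10000 ≈ 0.954100
step 2 [2y] zero: DF = P = 4721/5000 ≈ 0.944200
step 3 [3y] zero: DF = P = 2309/2500 ≈ 0.923600
step 4 [4y] bond c/1=1/80: DF=(186733/200000 − 1/80·(0.954100+0.944200+0.923600))/(1+1/80) = 8873/10000 ≈ 0.887300
step 5 [5y] swap r/1=737/22809: DF=(1 − 737/22809·(0.954100+0.944200+0.923600+0.887300))/(1+737/22809) = 4263/5000 ≈ 0.852600
step 6 [6y] swap r/1=967/26842: DF=(1 − 967/26842·(0.954100+0.944200+0.923600+0.887300+0.852600))/(1+967/26842) = 4033/5000 ≈ 0.806600

1 1 9541/10000
2 2 4721/5000
3 3 2309/2500
4 4 8873/10000
5 5 4263/5000
6 6 4033/5000
DF(2y) = 4721/5000 ≈ 0.944200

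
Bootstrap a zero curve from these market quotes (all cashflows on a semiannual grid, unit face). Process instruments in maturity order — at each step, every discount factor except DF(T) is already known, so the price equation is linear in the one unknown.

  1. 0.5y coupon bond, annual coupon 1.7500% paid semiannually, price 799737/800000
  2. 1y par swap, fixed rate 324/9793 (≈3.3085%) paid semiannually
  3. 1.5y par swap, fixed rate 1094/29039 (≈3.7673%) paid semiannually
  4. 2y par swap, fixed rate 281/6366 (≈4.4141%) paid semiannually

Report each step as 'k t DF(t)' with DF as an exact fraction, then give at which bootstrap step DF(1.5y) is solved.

step 1 [0.5y] bond c/2=7/800: DF=(799737/800000 − 7/800·(0))/(1+7/800) = 991/1000 ≈ 0.991000
step 2 [1y] swap r/2=162/9793: DF=(1 − 162/9793·(0.991000))/(1+162/9793) = 2419/2500 ≈ 0.967600
step 3 [1.5y] swap r/2=547/29039: DF=(1 − 547/29039·(0.991000+0.967600))/(1+547/29039) = 9453/10000 ≈ 0.945300
step 4 [2y] swap r/2=281/12732: DF=(1 − 281/12732·(0.991000+0.967600+0.945300))/(1+281/12732) = 9157/10000 ≈ 0.915700

1 1/2 991/1000
2 1 2419/2500
3 3/2 9453/10000
4 2 9157/10000
DF(1.5y) is solved at step 3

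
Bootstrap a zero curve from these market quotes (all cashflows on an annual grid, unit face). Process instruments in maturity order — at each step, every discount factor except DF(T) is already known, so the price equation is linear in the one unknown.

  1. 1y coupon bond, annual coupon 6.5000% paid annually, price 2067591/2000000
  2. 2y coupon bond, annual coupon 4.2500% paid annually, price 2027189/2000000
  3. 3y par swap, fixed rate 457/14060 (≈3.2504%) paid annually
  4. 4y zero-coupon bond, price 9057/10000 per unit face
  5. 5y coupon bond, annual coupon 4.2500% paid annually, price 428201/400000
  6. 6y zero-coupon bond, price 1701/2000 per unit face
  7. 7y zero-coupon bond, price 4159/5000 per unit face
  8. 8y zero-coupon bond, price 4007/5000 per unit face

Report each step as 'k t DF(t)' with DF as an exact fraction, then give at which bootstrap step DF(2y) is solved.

step 1 [1y] bond c/1=13/200: DF=(2067591/2000000 − 13/200·(0))/(1+13/200) = 9707/10000 ≈ 0.970700
step 2 [2y] bond c/1=17/400: DF=(2027189/2000000 − 17/400·(0.970700))/(1+17/400) = 9327/10000 ≈ 0.932700
step 3 [3y] swap r/1=457/14060: DF=(1 − 457/14060·(0.970700+0.932700))/(1+457/14060) = 4543/5000 ≈ 0.908600
step 4 [4y] zero: DF = P = 9057/10000 ≈ 0.905700
step 5 [5y] bond c/1=17/400: DF=(428201/400000 − 17/400·(0.970700+0.932700+0.908600+0.905700))/(1+17/400) = 8753/10000 ≈ 0.875300
step 6 [6y] zero: DF = P = 1701/2000 ≈ 0.850500
step 7 [7y] zero: DF = P = 4159/5000 ≈ 0.831800
step 8 [8y] zero: DF = P = 4007/5000 ≈ 0.801400

1 1 9707/10000
2 2 9327/10000
3 3 4543/5000
4 4 9057/10000
5 5 8753/10000
6 6 1701/2000
7 7 4159/5000
8 8 4007/5000
DF(2y) is solved at step 2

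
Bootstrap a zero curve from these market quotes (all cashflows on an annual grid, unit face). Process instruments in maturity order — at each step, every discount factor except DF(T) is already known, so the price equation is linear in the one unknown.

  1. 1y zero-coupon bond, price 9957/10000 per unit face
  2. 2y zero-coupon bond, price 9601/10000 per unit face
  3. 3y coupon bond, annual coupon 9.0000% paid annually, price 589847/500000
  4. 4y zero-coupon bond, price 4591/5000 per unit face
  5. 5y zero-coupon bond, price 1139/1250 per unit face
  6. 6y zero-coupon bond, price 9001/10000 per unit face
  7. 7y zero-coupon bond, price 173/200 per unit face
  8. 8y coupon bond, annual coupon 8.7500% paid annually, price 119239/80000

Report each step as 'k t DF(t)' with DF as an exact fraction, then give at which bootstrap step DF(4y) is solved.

1 1 9957/10000
2 2 9601/10000
3 3 1151/1250
4 4 4591/5000
5 5 1139/1250
6 6 9001/10000
7 7 173/200
8 8 8499/10000
DF(4y) is solved at step 4

step 1 [1y] zero: DF = P = 9957/10000 ≈ 0.995700
step 2 [2y] zero: DF = P = 9601/10000 ≈ 0.960100
step 3 [3y] bond c/1=9/100: DF=(589847/500000 − 9/100·(0.995700+0.960100))/(1+9/100) = 1151/1250 ≈ 0.920800
step 4 [4y] zero: DF = P = 4591/5000 ≈ 0.918200
step 5 [5y] zero: DF = P = 1139/1250 ≈ 0.911200
step 6 [6y] zero: DF = P = 9001/10000 ≈ 0.900100
step 7 [7y] zero: DF = P = 173/200 ≈ 0.865000
step 8 [8y] bond c/1=7/80: DF=(119239/80000 − 7/80·(0.995700+0.960100+0.920800+0.918200+0.911200+0.900100+0.865000))/(1+7/80) = 8499/10000 ≈ 0.849900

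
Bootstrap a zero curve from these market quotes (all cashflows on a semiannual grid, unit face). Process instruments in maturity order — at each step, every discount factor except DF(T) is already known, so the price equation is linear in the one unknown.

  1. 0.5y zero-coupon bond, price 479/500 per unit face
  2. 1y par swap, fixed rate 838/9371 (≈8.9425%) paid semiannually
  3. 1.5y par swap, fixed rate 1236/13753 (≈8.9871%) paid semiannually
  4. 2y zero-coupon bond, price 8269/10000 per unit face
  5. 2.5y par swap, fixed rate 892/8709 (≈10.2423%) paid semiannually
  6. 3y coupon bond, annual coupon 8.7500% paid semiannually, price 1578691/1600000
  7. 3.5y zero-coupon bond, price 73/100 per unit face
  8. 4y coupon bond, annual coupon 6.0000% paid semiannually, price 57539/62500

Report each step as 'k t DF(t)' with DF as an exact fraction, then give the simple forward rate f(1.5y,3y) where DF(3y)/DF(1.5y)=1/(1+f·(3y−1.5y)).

1 1/2 479/500
2 1 4581/5000
3 3/2 2191/2500
4 2 8269/10000
5 5/2 777/1000
6 3 1907/2500
7 7/2 73/100
8 4 1447/2000
f(1.5y,3y) = ((2191/2500)/(1907/2500) − 1)/(3/2) = 568/5721 ≈ 9.9283%

step 1 [0.5y] zero: DF = P = 479/500 ≈ 0.958000
step 2 [1y] swap r/2=419/9371: DF=(1 − 419/9371·(0.958000))/(1+419/9371) = 4581/5000 ≈ 0.916200
step 3 [1.5y] swap r/2=618/13753: DF=(1 − 618/13753·(0.958000+0.916200))/(1+618/13753) = 2191/2500 ≈ 0.876400
step 4 [2y] zero: DF = P = 8269/10000 ≈ 0.826900
step 5 [2.5y] swap r/2=446/8709: DF=(1 − 446/8709·(0.958000+0.916200+0.876400+0.826900))/(1+446/8709) = 777/1000 ≈ 0.777000
step 6 [3y] bond c/2=7/160: DF=(1578691/1600000 − 7/160·(0.958000+0.916200+0.876400+0.826900+0.777000))/(1+7/160) = 1907/2500 ≈ 0.762800
step 7 [3.5y] zero: DF = P = 73/100 ≈ 0.730000
step 8 [4y] bond c/2=3/100: DF=(57539/62500 − 3/100·(0.958000+0.916200+0.876400+0.826900+0.777000+0.762800+0.730000))/(1+3/100) = 1447/2000 ≈ 0.723500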